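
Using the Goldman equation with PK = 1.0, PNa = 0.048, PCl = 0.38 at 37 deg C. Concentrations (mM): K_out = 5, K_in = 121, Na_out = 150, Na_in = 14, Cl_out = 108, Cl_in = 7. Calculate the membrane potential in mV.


Vm = (RT/F)*ln((PK*Ko + PNa*Nao + PCl*Cli)/(PK*Ki + PNa*Nai + PCl*Clo))
Numer = 14.86, Denom = 162.712
Vm = -63.96 mV


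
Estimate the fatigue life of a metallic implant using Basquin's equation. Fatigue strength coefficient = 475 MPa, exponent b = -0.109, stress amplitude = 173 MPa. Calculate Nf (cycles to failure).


sigma_a = sigma_f' * (2Nf)^b
2Nf = (sigma_a/sigma_f')^(1/b)
2Nf = (173/475)^(1/-0.109)
2Nf = 10575.211
Nf = 5288


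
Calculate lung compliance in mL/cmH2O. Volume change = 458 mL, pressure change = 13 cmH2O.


C = dV / dP
C = 458 / 13
C = 35.23 mL/cmH2O


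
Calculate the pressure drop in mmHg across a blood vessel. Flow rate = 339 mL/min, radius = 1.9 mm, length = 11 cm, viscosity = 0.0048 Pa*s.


dP = 8*mu*L*Q / (pi*r^4)
Q = 339 mL/min = 5.65e-06 m^3/s
dP = 582.919 Pa = 582.919 / 133.322 mmHg = 4.372 mmHg


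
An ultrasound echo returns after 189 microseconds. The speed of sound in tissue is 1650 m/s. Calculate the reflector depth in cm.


depth = c * t / 2
t = 189 us = 1.8900e-04 s
depth = 1650 * 1.8900e-04 / 2
depth = 0.155925 m = 15.5925 cm


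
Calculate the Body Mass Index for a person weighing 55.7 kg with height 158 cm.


BMI = weight / height^2
height = 158 cm = 1.58 m
BMI = 55.7 / 1.58^2
BMI = 22.31 kg/m^2


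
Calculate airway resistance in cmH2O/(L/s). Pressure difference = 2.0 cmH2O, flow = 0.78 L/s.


R = dP / flow
R = 2.0 / 0.78
R = 2.564 cmH2O/(L/s)


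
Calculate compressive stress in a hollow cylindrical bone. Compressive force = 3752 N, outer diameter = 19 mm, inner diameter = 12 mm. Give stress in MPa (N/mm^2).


A = pi*(r_o^2 - r_i^2)
r_o = 9.5 mm, r_i = 6 mm
A = 170.431 mm^2
sigma = F/A = 3752 / 170.431
sigma = 22.01 MPa


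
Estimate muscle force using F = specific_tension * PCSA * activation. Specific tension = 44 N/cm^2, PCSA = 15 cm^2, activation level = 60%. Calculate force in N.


F = sigma * PCSA * activation
F = 44 * 15 * 0.6
F = 396 N


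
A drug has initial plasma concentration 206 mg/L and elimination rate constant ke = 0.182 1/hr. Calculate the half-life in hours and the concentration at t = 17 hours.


t_half = ln(2) / ke = 0.693147 / 0.182 = 3.808 hr
C(t) = C0 * exp(-ke*t) = 206 * exp(-0.182*17)
C(17) = 9.336 mg/L


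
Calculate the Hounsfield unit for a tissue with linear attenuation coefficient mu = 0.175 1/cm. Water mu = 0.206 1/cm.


HU = ((mu_tissue - mu_water) / mu_water) * 1000
HU = ((0.175 - 0.206) / 0.206) * 1000
HU = -150.5


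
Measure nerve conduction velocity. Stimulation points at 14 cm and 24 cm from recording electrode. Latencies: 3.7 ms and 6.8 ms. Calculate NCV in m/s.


Distance = (24 - 14) / 100 = 0.1 m
dt = (6.8 - 3.7) / 1000 = 0.0031 s
NCV = dist / dt = 32.26 m/s


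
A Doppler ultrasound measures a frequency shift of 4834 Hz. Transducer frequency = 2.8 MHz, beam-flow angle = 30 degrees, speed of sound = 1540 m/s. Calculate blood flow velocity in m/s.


v = fd * c / (2 * f0 * cos(theta))
v = 4834 * 1540 / (2 * 2.8000e+06 * cos(30))
v = 1.535 m/s


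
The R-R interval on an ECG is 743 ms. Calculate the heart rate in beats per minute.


HR = 60 / RR_interval(s)
RR = 743 ms = 0.743 s
HR = 60 / 0.743 = 80.75 bpm


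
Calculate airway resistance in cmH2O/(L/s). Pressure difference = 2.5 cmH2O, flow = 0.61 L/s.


R = dP / flow
R = 2.5 / 0.61
R = 4.098 cmH2O/(L/s)


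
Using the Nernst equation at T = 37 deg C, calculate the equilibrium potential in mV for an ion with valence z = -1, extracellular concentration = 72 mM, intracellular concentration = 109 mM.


E = (RT/(zF)) * ln(C_out/C_in)
T = 37 + 273.15 = 310.15 K
E = (8.314 * 310.15 / (-1 * 96485)) * ln(72/109)
E = 11.08 mV


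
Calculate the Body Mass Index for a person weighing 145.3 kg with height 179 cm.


BMI = weight / height^2
height = 179 cm = 1.79 m
BMI = 145.3 / 1.79^2
BMI = 45.35 kg/m^2


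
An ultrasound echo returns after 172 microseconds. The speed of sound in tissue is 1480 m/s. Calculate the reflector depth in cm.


depth = c * t / 2
t = 172 us = 1.7200e-04 s
depth = 1480 * 1.7200e-04 / 2
depth = 0.12728 m = 12.728 cm


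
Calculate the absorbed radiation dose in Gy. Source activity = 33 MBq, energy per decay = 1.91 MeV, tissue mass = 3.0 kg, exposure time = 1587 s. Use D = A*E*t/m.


A = 33 MBq = 3.3000e+07 Bq
E = 1.91 MeV = 3.05982e-13 J
D = A*E*t/m = 3.3000e+07*3.05982e-13*1587/3.0
D = 0.005342 Gy


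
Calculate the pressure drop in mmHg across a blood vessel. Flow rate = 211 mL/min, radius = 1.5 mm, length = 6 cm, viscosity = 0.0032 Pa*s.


dP = 8*mu*L*Q / (pi*r^4)
Q = 211 mL/min = 3.51667e-06 m^3/s
dP = 339.631 Pa = 339.631 / 133.322 mmHg = 2.547 mmHg


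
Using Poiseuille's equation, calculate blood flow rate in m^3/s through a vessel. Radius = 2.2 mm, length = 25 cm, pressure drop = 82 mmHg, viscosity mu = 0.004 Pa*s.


Q = pi*r^4*dP / (8*mu*L)
r = 0.0022 m, L = 0.25 m
dP = 82 mmHg = 10932.404 Pa
Q = 1.0057e-04 m^3/s


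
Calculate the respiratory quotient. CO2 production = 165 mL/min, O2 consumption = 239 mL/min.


RQ = VCO2 / VO2
RQ = 165 / 239
RQ = 0.6904


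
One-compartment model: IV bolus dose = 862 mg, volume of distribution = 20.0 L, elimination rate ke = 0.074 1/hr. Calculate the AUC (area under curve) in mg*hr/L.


C0 = Dose/Vd = 862/20.0 = 43.1 mg/L
AUC = C0/ke = 43.1/0.074
AUC = 582.4 mg*hr/L


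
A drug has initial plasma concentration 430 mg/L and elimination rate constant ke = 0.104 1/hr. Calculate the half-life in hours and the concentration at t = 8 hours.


t_half = ln(2) / ke = 0.693147 / 0.104 = 6.665 hr
C(t) = C0 * exp(-ke*t) = 430 * exp(-0.104*8)
C(8) = 187.1 mg/L


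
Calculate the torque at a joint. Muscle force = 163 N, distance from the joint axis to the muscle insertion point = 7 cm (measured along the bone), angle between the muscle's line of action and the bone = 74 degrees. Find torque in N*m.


Torque = F * d * sin(theta)   (moment arm = d*sin(theta))
d = 7 cm = 0.07 m
Torque = 163 * 0.07 * sin(74)
Torque = 10.97 N*m


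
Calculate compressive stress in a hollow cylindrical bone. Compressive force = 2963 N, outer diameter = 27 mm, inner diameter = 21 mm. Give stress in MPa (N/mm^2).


A = pi*(r_o^2 - r_i^2)
r_o = 13.5 mm, r_i = 10.5 mm
A = 226.195 mm^2
sigma = F/A = 2963 / 226.195
sigma = 13.1 MPa


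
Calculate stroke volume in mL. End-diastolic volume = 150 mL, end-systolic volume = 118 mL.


SV = EDV - ESV
SV = 150 - 118
SV = 32 mL


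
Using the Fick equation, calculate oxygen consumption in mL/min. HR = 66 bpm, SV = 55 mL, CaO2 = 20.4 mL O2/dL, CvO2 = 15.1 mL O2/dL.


CO = HR*SV = 66*55/1000 = 3.63 L/min
a-v O2 diff = 20.4 - 15.1 = 5.3 mL/dL
VO2 = CO * (CaO2-CvO2) * 10 dL/L
VO2 = 3.63 * 5.3 * 10
VO2 = 192.4 mL/min


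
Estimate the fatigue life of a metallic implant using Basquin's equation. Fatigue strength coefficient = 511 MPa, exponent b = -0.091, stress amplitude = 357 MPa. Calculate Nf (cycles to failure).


sigma_a = sigma_f' * (2Nf)^b
2Nf = (sigma_a/sigma_f')^(1/b)
2Nf = (357/511)^(1/-0.091)
2Nf = 51.471634
Nf = 25.74


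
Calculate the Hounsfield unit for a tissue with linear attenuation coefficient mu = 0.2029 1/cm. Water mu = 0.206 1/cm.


HU = ((mu_tissue - mu_water) / mu_water) * 1000
HU = ((0.2029 - 0.206) / 0.206) * 1000
HU = -15.05


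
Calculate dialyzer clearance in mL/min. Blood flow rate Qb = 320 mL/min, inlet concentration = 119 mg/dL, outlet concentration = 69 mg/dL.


K = Qb * (Cb_in - Cb_out) / Cb_in
K = 320 * (119 - 69) / 119
K = 134.5 mL/min


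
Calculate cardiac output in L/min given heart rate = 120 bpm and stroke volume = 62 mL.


CO = HR * SV
CO = 120 * 62 / 1000
CO = 7.44 L/min


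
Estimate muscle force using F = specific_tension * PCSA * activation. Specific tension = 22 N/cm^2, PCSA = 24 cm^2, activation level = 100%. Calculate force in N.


F = sigma * PCSA * activation
F = 22 * 24 * 1
F = 528 N


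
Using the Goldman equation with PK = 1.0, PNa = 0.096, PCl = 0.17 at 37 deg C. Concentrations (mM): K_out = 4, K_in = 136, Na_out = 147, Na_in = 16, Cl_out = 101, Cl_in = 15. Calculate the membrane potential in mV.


Vm = (RT/F)*ln((PK*Ko + PNa*Nao + PCl*Cli)/(PK*Ki + PNa*Nai + PCl*Clo))
Numer = 20.662, Denom = 154.706
Vm = -53.8 mV


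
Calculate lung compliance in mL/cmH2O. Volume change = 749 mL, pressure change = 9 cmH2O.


C = dV / dP
C = 749 / 9
C = 83.22 mL/cmH2O


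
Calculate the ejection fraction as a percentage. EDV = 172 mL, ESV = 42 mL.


SV = EDV - ESV = 172 - 42 = 130 mL
EF = SV/EDV * 100 = 130/172 * 100
EF = 75.58%


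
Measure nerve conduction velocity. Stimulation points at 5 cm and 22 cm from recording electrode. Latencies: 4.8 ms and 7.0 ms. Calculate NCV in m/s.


Distance = (22 - 5) / 100 = 0.17 m
dt = (7.0 - 4.8) / 1000 = 0.0022 s
NCV = dist / dt = 77.27 m/s


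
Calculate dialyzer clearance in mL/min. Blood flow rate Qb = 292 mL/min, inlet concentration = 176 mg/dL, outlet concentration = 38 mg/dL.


K = Qb * (Cb_in - Cb_out) / Cb_in
K = 292 * (176 - 38) / 176
K = 229 mL/min


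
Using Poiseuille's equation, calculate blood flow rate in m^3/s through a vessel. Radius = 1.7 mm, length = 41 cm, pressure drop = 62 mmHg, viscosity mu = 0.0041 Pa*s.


Q = pi*r^4*dP / (8*mu*L)
r = 0.0017 m, L = 0.41 m
dP = 62 mmHg = 8265.964 Pa
Q = 1.6128e-05 m^3/s


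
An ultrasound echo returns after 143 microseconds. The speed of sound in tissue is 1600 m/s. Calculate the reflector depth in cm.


depth = c * t / 2
t = 143 us = 1.4300e-04 s
depth = 1600 * 1.4300e-04 / 2
depth = 0.1144 m = 11.44 cm


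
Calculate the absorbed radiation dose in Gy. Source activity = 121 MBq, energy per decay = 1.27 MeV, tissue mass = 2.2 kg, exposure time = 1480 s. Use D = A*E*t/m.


A = 121 MBq = 1.2100e+08 Bq
E = 1.27 MeV = 2.03454e-13 J
D = A*E*t/m = 1.2100e+08*2.03454e-13*1480/2.2
D = 0.01656 Gy


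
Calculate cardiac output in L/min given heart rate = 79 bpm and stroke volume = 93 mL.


CO = HR * SV
CO = 79 * 93 / 1000
CO = 7.347 L/min


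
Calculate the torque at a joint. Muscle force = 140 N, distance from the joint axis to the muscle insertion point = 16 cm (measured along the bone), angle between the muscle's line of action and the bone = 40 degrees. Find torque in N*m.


Torque = F * d * sin(theta)   (moment arm = d*sin(theta))
d = 16 cm = 0.16 m
Torque = 140 * 0.16 * sin(40)
Torque = 14.4 N*m


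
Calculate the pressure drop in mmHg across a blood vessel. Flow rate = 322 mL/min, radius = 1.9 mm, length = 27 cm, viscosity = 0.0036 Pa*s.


dP = 8*mu*L*Q / (pi*r^4)
Q = 322 mL/min = 5.36667e-06 m^3/s
dP = 1019.29 Pa = 1019.29 / 133.322 mmHg = 7.645 mmHg


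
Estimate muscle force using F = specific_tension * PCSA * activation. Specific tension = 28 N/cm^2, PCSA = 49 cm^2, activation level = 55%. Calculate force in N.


F = sigma * PCSA * activation
F = 28 * 49 * 0.55
F = 754.6 N


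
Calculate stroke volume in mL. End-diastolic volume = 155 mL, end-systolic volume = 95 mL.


SV = EDV - ESV
SV = 155 - 95
SV = 60 mL


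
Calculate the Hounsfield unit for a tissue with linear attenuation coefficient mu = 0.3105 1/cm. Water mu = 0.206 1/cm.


HU = ((mu_tissue - mu_water) / mu_water) * 1000
HU = ((0.3105 - 0.206) / 0.206) * 1000
HU = 507.3


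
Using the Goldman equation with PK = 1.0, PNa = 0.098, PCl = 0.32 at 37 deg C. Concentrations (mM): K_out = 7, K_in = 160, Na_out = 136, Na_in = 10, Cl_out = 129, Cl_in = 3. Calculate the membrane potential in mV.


Vm = (RT/F)*ln((PK*Ko + PNa*Nao + PCl*Cli)/(PK*Ki + PNa*Nai + PCl*Clo))
Numer = 21.288, Denom = 202.26
Vm = -60.17 mV


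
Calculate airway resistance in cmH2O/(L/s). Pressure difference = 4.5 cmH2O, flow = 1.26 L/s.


R = dP / flow
R = 4.5 / 1.26
R = 3.571 cmH2O/(L/s)


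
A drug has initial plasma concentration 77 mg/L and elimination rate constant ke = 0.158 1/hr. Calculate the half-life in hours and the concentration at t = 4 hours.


t_half = ln(2) / ke = 0.693147 / 0.158 = 4.387 hr
C(t) = C0 * exp(-ke*t) = 77 * exp(-0.158*4)
C(4) = 40.93 mg/L


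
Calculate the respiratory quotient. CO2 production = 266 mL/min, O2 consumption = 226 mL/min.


RQ = VCO2 / VO2
RQ = 266 / 226
RQ = 1.177


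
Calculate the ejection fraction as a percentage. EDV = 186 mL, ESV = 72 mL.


SV = EDV - ESV = 186 - 72 = 114 mL
EF = SV/EDV * 100 = 114/186 * 100
EF = 61.29%


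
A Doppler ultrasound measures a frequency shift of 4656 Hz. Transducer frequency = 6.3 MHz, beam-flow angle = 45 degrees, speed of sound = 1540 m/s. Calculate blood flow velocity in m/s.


v = fd * c / (2 * f0 * cos(theta))
v = 4656 * 1540 / (2 * 6.3000e+06 * cos(45))
v = 0.8048 m/s


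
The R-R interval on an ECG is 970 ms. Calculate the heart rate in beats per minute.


HR = 60 / RR_interval(s)
RR = 970 ms = 0.97 s
HR = 60 / 0.97 = 61.86 bpm


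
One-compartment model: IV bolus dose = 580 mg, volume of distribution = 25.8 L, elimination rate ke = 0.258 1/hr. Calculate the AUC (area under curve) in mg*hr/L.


C0 = Dose/Vd = 580/25.8 = 22.4806 mg/L
AUC = C0/ke = 22.4806/0.258
AUC = 87.13 mg*hr/L


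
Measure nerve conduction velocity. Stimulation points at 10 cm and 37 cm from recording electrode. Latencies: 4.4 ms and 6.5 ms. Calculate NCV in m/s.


Distance = (37 - 10) / 100 = 0.27 m
dt = (6.5 - 4.4) / 1000 = 0.0021 s
NCV = dist / dt = 128.6 m/s


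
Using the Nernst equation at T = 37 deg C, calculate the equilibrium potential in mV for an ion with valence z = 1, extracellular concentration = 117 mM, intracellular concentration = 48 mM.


E = (RT/(zF)) * ln(C_out/C_in)
T = 37 + 273.15 = 310.15 K
E = (8.314 * 310.15 / (1 * 96485)) * ln(117/48)
E = 23.81 mV


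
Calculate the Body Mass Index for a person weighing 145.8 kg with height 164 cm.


BMI = weight / height^2
height = 164 cm = 1.64 m
BMI = 145.8 / 1.64^2
BMI = 54.21 kg/m^2


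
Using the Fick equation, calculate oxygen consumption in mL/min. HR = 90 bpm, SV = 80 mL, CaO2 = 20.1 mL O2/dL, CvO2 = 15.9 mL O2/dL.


CO = HR*SV = 90*80/1000 = 7.2 L/min
a-v O2 diff = 20.1 - 15.9 = 4.2 mL/dL
VO2 = CO * (CaO2-CvO2) * 10 dL/L
VO2 = 7.2 * 4.2 * 10
VO2 = 302.4 mL/min


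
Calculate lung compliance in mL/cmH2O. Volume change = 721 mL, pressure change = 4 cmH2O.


C = dV / dP
C = 721 / 4
C = 180.2 mL/cmH2O


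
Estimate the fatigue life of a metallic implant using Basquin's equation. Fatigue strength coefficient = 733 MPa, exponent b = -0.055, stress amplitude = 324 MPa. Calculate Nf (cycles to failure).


sigma_a = sigma_f' * (2Nf)^b
2Nf = (sigma_a/sigma_f')^(1/b)
2Nf = (324/733)^(1/-0.055)
2Nf = 2795932.1
Nf = 1.3980e+06


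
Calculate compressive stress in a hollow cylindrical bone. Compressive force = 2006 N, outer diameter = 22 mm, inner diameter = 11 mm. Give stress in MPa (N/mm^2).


A = pi*(r_o^2 - r_i^2)
r_o = 11 mm, r_i = 5.5 mm
A = 285.1 mm^2
sigma = F/A = 2006 / 285.1
sigma = 7.036 MPa


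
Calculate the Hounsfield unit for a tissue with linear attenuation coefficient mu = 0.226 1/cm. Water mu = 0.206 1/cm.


HU = ((mu_tissue - mu_water) / mu_water) * 1000
HU = ((0.226 - 0.206) / 0.206) * 1000
HU = 97.09


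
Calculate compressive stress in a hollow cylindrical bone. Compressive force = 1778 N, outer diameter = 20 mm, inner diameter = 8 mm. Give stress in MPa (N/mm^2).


A = pi*(r_o^2 - r_i^2)
r_o = 10 mm, r_i = 4 mm
A = 263.894 mm^2
sigma = F/A = 1778 / 263.894
sigma = 6.738 MPa


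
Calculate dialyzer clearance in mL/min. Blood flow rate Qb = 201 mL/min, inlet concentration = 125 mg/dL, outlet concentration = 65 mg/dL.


K = Qb * (Cb_in - Cb_out) / Cb_in
K = 201 * (125 - 65) / 125
K = 96.48 mL/min


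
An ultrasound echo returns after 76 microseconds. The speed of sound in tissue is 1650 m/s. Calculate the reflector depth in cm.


depth = c * t / 2
t = 76 us = 7.6000e-05 s
depth = 1650 * 7.6000e-05 / 2
depth = 0.0627 m = 6.27 cm


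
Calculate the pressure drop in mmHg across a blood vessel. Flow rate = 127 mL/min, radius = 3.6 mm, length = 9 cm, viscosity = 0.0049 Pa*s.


dP = 8*mu*L*Q / (pi*r^4)
Q = 127 mL/min = 2.11667e-06 m^3/s
dP = 14.1521 Pa = 14.1521 / 133.322 mmHg = 0.1061 mmHg


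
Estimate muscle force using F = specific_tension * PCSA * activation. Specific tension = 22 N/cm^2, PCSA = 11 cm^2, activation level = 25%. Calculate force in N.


F = sigma * PCSA * activation
F = 22 * 11 * 0.25
F = 60.5 N


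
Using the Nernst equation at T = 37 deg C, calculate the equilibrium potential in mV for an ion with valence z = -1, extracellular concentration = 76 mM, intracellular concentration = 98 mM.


E = (RT/(zF)) * ln(C_out/C_in)
T = 37 + 273.15 = 310.15 K
E = (8.314 * 310.15 / (-1 * 96485)) * ln(76/98)
E = 6.794 mV


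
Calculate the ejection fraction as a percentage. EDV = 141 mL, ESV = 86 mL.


SV = EDV - ESV = 141 - 86 = 55 mL
EF = SV/EDV * 100 = 55/141 * 100
EF = 39.01%


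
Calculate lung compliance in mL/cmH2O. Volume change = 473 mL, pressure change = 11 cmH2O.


C = dV / dP
C = 473 / 11
C = 43 mL/cmH2O


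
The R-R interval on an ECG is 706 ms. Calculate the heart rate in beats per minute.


HR = 60 / RR_interval(s)
RR = 706 ms = 0.706 s
HR = 60 / 0.706 = 84.99 bpm


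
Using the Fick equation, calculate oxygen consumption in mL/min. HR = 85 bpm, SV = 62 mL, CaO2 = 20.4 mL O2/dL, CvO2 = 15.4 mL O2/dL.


CO = HR*SV = 85*62/1000 = 5.27 L/min
a-v O2 diff = 20.4 - 15.4 = 5 mL/dL
VO2 = CO * (CaO2-CvO2) * 10 dL/L
VO2 = 5.27 * 5 * 10
VO2 = 263.5 mL/min


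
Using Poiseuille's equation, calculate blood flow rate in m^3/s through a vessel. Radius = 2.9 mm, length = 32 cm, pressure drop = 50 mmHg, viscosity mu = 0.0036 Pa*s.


Q = pi*r^4*dP / (8*mu*L)
r = 0.0029 m, L = 0.32 m
dP = 50 mmHg = 6666.1 Pa
Q = 1.6072e-04 m^3/s


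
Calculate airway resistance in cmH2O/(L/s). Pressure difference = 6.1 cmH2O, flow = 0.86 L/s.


R = dP / flow
R = 6.1 / 0.86
R = 7.093 cmH2O/(L/s)


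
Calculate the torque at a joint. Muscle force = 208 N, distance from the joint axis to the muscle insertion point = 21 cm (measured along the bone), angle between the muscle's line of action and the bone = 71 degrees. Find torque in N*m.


Torque = F * d * sin(theta)   (moment arm = d*sin(theta))
d = 21 cm = 0.21 m
Torque = 208 * 0.21 * sin(71)
Torque = 41.3 N*m


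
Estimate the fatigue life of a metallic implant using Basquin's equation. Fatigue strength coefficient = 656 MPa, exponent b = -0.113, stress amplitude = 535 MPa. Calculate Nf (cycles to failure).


sigma_a = sigma_f' * (2Nf)^b
2Nf = (sigma_a/sigma_f')^(1/b)
2Nf = (535/656)^(1/-0.113)
2Nf = 6.0761548
Nf = 3.038


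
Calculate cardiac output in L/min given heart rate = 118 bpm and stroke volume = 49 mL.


CO = HR * SV
CO = 118 * 49 / 1000
CO = 5.782 L/min


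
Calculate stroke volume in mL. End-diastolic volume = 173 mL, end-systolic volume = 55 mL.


SV = EDV - ESV
SV = 173 - 55
SV = 118 mL


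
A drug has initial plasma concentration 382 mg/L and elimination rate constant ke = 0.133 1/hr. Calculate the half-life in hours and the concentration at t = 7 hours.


t_half = ln(2) / ke = 0.693147 / 0.133 = 5.212 hr
C(t) = C0 * exp(-ke*t) = 382 * exp(-0.133*7)
C(7) = 150.6 mg/L


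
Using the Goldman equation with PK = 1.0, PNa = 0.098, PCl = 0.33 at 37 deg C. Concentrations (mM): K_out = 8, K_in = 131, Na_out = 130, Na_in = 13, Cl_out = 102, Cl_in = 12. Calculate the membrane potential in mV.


Vm = (RT/F)*ln((PK*Ko + PNa*Nao + PCl*Cli)/(PK*Ki + PNa*Nai + PCl*Clo))
Numer = 24.7, Denom = 165.934
Vm = -50.91 mV


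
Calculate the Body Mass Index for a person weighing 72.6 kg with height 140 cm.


BMI = weight / height^2
height = 140 cm = 1.4 m
BMI = 72.6 / 1.4^2
BMI = 37.04 kg/m^2


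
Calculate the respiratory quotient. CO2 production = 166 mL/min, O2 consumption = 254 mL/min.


RQ = VCO2 / VO2
RQ = 166 / 254
RQ = 0.6535


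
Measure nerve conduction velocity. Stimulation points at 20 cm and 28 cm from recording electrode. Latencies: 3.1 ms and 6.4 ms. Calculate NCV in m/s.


Distance = (28 - 20) / 100 = 0.08 m
dt = (6.4 - 3.1) / 1000 = 0.0033 s
NCV = dist / dt = 24.24 m/s


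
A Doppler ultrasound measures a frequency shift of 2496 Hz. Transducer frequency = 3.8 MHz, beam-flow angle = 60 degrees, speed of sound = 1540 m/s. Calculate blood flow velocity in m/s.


v = fd * c / (2 * f0 * cos(theta))
v = 2496 * 1540 / (2 * 3.8000e+06 * cos(60))
v = 1.012 m/s


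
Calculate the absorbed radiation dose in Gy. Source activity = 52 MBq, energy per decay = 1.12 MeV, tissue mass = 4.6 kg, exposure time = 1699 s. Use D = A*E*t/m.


A = 52 MBq = 5.2000e+07 Bq
E = 1.12 MeV = 1.79424e-13 J
D = A*E*t/m = 5.2000e+07*1.79424e-13*1699/4.6
D = 0.003446 Gy


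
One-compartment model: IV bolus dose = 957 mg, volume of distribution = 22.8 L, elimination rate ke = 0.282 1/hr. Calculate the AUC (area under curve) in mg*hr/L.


C0 = Dose/Vd = 957/22.8 = 41.9737 mg/L
AUC = C0/ke = 41.9737/0.282
AUC = 148.8 mg*hr/L


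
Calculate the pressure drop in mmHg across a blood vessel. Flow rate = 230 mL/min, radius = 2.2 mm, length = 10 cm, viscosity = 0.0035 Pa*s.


dP = 8*mu*L*Q / (pi*r^4)
Q = 230 mL/min = 3.83333e-06 m^3/s
dP = 145.846 Pa = 145.846 / 133.322 mmHg = 1.094 mmHg


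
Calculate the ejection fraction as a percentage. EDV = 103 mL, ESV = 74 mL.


SV = EDV - ESV = 103 - 74 = 29 mL
EF = SV/EDV * 100 = 29/103 * 100
EF = 28.16%


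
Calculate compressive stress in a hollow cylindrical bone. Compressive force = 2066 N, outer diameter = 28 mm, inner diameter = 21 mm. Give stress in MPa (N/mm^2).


A = pi*(r_o^2 - r_i^2)
r_o = 14 mm, r_i = 10.5 mm
A = 269.392 mm^2
sigma = F/A = 2066 / 269.392
sigma = 7.669 MPa


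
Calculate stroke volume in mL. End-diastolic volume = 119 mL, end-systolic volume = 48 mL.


SV = EDV - ESV
SV = 119 - 48
SV = 71 mL


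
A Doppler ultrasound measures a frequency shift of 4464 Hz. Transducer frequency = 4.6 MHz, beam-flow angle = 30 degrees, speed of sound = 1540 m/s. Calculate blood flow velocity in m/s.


v = fd * c / (2 * f0 * cos(theta))
v = 4464 * 1540 / (2 * 4.6000e+06 * cos(30))
v = 0.8628 m/s


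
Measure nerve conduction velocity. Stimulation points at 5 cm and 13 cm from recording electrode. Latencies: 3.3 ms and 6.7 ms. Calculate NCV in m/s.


Distance = (13 - 5) / 100 = 0.08 m
dt = (6.7 - 3.3) / 1000 = 0.0034 s
NCV = dist / dt = 23.53 m/s


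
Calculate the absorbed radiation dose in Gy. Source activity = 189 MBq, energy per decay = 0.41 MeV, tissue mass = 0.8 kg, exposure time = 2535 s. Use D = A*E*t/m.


A = 189 MBq = 1.8900e+08 Bq
E = 0.41 MeV = 6.5682e-14 J
D = A*E*t/m = 1.8900e+08*6.5682e-14*2535/0.8
D = 0.03934 Gy


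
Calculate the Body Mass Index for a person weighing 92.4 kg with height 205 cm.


BMI = weight / height^2
height = 205 cm = 2.05 m
BMI = 92.4 / 2.05^2
BMI = 21.99 kg/m^2


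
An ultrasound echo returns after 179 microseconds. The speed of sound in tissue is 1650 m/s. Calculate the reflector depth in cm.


depth = c * t / 2
t = 179 us = 1.7900e-04 s
depth = 1650 * 1.7900e-04 / 2
depth = 0.147675 m = 14.7675 cm


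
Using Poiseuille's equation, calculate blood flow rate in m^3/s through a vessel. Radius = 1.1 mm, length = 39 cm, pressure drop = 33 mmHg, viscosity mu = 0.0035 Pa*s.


Q = pi*r^4*dP / (8*mu*L)
r = 0.0011 m, L = 0.39 m
dP = 33 mmHg = 4399.626 Pa
Q = 1.8532e-06 m^3/s


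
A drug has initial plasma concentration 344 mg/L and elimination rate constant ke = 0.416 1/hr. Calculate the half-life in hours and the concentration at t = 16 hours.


t_half = ln(2) / ke = 0.693147 / 0.416 = 1.666 hr
C(t) = C0 * exp(-ke*t) = 344 * exp(-0.416*16)
C(16) = 0.4425 mg/L


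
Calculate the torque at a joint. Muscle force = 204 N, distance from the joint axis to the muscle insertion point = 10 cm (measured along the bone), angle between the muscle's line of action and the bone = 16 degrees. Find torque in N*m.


Torque = F * d * sin(theta)   (moment arm = d*sin(theta))
d = 10 cm = 0.1 m
Torque = 204 * 0.1 * sin(16)
Torque = 5.623 N*m


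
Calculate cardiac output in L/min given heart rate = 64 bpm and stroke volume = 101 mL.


CO = HR * SV
CO = 64 * 101 / 1000
CO = 6.464 L/min


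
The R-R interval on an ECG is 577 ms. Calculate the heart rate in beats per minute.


HR = 60 / RR_interval(s)
RR = 577 ms = 0.577 s
HR = 60 / 0.577 = 104 bpm


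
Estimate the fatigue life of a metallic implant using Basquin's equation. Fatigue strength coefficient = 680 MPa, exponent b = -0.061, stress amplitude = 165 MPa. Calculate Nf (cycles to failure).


sigma_a = sigma_f' * (2Nf)^b
2Nf = (sigma_a/sigma_f')^(1/b)
2Nf = (165/680)^(1/-0.061)
2Nf = 1.2088615e+10
Nf = 6.0443e+09


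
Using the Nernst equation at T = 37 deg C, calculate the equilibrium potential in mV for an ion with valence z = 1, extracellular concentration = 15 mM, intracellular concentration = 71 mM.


E = (RT/(zF)) * ln(C_out/C_in)
T = 37 + 273.15 = 310.15 K
E = (8.314 * 310.15 / (1 * 96485)) * ln(15/71)
E = -41.55 mV


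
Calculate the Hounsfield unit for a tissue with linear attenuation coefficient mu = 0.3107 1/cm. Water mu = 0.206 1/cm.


HU = ((mu_tissue - mu_water) / mu_water) * 1000
HU = ((0.3107 - 0.206) / 0.206) * 1000
HU = 508.3


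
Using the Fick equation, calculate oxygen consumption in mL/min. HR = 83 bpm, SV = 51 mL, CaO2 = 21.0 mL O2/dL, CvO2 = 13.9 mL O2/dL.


CO = HR*SV = 83*51/1000 = 4.233 L/min
a-v O2 diff = 21.0 - 13.9 = 7.1 mL/dL
VO2 = CO * (CaO2-CvO2) * 10 dL/L
VO2 = 4.233 * 7.1 * 10
VO2 = 300.5 mL/min


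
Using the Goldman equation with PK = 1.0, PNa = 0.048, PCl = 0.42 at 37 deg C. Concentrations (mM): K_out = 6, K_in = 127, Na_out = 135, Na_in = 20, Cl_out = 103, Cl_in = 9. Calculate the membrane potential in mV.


Vm = (RT/F)*ln((PK*Ko + PNa*Nao + PCl*Cli)/(PK*Ki + PNa*Nai + PCl*Clo))
Numer = 16.26, Denom = 171.22
Vm = -62.92 mV


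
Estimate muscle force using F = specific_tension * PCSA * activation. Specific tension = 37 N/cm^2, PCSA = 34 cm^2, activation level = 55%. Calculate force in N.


F = sigma * PCSA * activation
F = 37 * 34 * 0.55
F = 691.9 N


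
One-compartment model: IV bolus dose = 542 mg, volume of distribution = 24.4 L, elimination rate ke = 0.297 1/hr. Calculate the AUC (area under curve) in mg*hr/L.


C0 = Dose/Vd = 542/24.4 = 22.2131 mg/L
AUC = C0/ke = 22.2131/0.297
AUC = 74.79 mg*hr/L


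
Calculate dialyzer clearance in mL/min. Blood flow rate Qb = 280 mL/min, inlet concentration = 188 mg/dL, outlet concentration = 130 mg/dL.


K = Qb * (Cb_in - Cb_out) / Cb_in
K = 280 * (188 - 130) / 188
K = 86.38 mL/min


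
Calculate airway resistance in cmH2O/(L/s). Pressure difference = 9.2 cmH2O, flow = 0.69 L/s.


R = dP / flow
R = 9.2 / 0.69
R = 13.33 cmH2O/(L/s)


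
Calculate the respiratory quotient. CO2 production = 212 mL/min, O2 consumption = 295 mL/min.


RQ = VCO2 / VO2
RQ = 212 / 295
RQ = 0.7186


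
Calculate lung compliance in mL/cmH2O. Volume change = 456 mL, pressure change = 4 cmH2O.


C = dV / dP
C = 456 / 4
C = 114 mL/cmH2O


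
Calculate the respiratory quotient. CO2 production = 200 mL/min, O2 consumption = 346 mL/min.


RQ = VCO2 / VO2
RQ = 200 / 346
RQ = 0.578


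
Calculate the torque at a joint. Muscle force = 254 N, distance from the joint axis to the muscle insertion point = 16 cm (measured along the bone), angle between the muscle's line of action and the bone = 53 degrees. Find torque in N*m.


Torque = F * d * sin(theta)   (moment arm = d*sin(theta))
d = 16 cm = 0.16 m
Torque = 254 * 0.16 * sin(53)
Torque = 32.46 N*m


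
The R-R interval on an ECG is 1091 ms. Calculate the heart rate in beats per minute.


HR = 60 / RR_interval(s)
RR = 1091 ms = 1.091 s
HR = 60 / 1.091 = 55 bpm


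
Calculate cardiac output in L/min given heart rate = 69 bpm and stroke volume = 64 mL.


CO = HR * SV
CO = 69 * 64 / 1000
CO = 4.416 L/min


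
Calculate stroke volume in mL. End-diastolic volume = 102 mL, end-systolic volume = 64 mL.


SV = EDV - ESV
SV = 102 - 64
SV = 38 mL


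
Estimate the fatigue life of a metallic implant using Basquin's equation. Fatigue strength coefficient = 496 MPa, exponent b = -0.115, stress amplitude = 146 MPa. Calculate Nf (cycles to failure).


sigma_a = sigma_f' * (2Nf)^b
2Nf = (sigma_a/sigma_f')^(1/b)
2Nf = (146/496)^(1/-0.115)
2Nf = 41544.304
Nf = 2.077e+04


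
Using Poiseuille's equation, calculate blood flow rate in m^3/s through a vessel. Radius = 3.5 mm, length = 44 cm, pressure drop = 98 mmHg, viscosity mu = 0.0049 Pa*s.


Q = pi*r^4*dP / (8*mu*L)
r = 0.0035 m, L = 0.44 m
dP = 98 mmHg = 13065.556 Pa
Q = 3.5712e-04 m^3/s


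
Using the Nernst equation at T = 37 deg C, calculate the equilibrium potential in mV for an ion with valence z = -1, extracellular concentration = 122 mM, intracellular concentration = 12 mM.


E = (RT/(zF)) * ln(C_out/C_in)
T = 37 + 273.15 = 310.15 K
E = (8.314 * 310.15 / (-1 * 96485)) * ln(122/12)
E = -61.98 mV


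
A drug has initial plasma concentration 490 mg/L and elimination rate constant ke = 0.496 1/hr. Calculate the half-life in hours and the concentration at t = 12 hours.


t_half = ln(2) / ke = 0.693147 / 0.496 = 1.397 hr
C(t) = C0 * exp(-ke*t) = 490 * exp(-0.496*12)
C(12) = 1.274 mg/L


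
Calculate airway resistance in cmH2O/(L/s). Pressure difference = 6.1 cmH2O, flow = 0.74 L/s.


R = dP / flow
R = 6.1 / 0.74
R = 8.243 cmH2O/(L/s)


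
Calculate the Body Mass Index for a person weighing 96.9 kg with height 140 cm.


BMI = weight / height^2
height = 140 cm = 1.4 m
BMI = 96.9 / 1.4^2
BMI = 49.44 kg/m^2


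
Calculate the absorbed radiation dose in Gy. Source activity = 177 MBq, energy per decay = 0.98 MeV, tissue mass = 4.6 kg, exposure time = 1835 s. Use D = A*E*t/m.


A = 177 MBq = 1.7700e+08 Bq
E = 0.98 MeV = 1.56996e-13 J
D = A*E*t/m = 1.7700e+08*1.56996e-13*1835/4.6
D = 0.01109 Gy


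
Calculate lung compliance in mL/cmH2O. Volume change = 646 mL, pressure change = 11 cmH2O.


C = dV / dP
C = 646 / 11
C = 58.73 mL/cmH2O


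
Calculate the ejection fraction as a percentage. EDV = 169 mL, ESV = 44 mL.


SV = EDV - ESV = 169 - 44 = 125 mL
EF = SV/EDV * 100 = 125/169 * 100
EF = 73.96%


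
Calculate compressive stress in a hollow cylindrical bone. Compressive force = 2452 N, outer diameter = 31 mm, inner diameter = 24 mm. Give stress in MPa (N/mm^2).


A = pi*(r_o^2 - r_i^2)
r_o = 15.5 mm, r_i = 12 mm
A = 302.378 mm^2
sigma = F/A = 2452 / 302.378
sigma = 8.109 MPa


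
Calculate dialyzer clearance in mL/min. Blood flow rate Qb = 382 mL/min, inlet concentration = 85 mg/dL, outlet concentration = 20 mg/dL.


K = Qb * (Cb_in - Cb_out) / Cb_in
K = 382 * (85 - 20) / 85
K = 292.1 mL/min


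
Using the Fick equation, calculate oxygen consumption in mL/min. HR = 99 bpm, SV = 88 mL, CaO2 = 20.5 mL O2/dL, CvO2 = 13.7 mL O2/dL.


CO = HR*SV = 99*88/1000 = 8.712 L/min
a-v O2 diff = 20.5 - 13.7 = 6.8 mL/dL
VO2 = CO * (CaO2-CvO2) * 10 dL/L
VO2 = 8.712 * 6.8 * 10
VO2 = 592.4 mL/min


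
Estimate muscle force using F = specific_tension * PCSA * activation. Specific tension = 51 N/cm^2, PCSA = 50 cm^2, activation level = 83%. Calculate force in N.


F = sigma * PCSA * activation
F = 51 * 50 * 0.83
F = 2116 N


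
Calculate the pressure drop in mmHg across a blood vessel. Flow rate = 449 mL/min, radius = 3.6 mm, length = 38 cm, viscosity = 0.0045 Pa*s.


dP = 8*mu*L*Q / (pi*r^4)
Q = 449 mL/min = 7.48333e-06 m^3/s
dP = 194.009 Pa = 194.009 / 133.322 mmHg = 1.455 mmHg


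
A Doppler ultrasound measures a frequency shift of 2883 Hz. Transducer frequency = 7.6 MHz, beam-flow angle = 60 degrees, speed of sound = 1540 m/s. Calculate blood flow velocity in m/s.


v = fd * c / (2 * f0 * cos(theta))
v = 2883 * 1540 / (2 * 7.6000e+06 * cos(60))
v = 0.5842 m/s


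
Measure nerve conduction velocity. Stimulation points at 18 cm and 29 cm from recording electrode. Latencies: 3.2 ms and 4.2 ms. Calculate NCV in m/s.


Distance = (29 - 18) / 100 = 0.11 m
dt = (4.2 - 3.2) / 1000 = 0.001 s
NCV = dist / dt = 110 m/s


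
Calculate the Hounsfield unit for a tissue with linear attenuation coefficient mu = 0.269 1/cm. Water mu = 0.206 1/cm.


HU = ((mu_tissue - mu_water) / mu_water) * 1000
HU = ((0.269 - 0.206) / 0.206) * 1000
HU = 305.8


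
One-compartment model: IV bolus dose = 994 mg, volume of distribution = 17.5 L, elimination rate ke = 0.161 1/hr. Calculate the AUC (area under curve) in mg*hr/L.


C0 = Dose/Vd = 994/17.5 = 56.8 mg/L
AUC = C0/ke = 56.8/0.161
AUC = 352.8 mg*hr/L


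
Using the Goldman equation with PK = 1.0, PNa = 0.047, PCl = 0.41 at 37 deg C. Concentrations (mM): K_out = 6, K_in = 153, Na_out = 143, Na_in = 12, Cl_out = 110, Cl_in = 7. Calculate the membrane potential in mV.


Vm = (RT/F)*ln((PK*Ko + PNa*Nao + PCl*Cli)/(PK*Ki + PNa*Nai + PCl*Clo))
Numer = 15.591, Denom = 198.664
Vm = -68.01 mV


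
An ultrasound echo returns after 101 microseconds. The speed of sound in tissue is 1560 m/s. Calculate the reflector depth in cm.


depth = c * t / 2
t = 101 us = 1.0100e-04 s
depth = 1560 * 1.0100e-04 / 2
depth = 0.07878 m = 7.878 cm


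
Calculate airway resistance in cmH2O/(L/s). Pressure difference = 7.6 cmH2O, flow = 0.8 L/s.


R = dP / flow
R = 7.6 / 0.8
R = 9.5 cmH2O/(L/s)


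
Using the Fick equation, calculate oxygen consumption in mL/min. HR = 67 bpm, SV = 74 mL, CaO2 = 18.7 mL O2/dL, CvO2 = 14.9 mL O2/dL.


CO = HR*SV = 67*74/1000 = 4.958 L/min
a-v O2 diff = 18.7 - 14.9 = 3.8 mL/dL
VO2 = CO * (CaO2-CvO2) * 10 dL/L
VO2 = 4.958 * 3.8 * 10
VO2 = 188.4 mL/min


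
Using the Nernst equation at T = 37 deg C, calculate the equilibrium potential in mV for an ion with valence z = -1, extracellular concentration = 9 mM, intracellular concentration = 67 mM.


E = (RT/(zF)) * ln(C_out/C_in)
T = 37 + 273.15 = 310.15 K
E = (8.314 * 310.15 / (-1 * 96485)) * ln(9/67)
E = 53.65 mV


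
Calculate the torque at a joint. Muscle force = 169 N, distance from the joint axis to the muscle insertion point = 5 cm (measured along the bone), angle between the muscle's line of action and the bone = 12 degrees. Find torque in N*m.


Torque = F * d * sin(theta)   (moment arm = d*sin(theta))
d = 5 cm = 0.05 m
Torque = 169 * 0.05 * sin(12)
Torque = 1.757 N*m


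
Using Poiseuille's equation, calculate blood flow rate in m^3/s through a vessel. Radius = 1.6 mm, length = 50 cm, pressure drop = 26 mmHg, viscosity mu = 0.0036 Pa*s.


Q = pi*r^4*dP / (8*mu*L)
r = 0.0016 m, L = 0.5 m
dP = 26 mmHg = 3466.372 Pa
Q = 4.9561e-06 m^3/s


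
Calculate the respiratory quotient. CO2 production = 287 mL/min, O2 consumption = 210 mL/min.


RQ = VCO2 / VO2
RQ = 287 / 210
RQ = 1.367


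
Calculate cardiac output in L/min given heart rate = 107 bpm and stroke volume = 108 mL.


CO = HR * SV
CO = 107 * 108 / 1000
CO = 11.56 L/min


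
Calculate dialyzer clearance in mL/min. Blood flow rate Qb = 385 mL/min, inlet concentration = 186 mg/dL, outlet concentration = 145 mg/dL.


K = Qb * (Cb_in - Cb_out) / Cb_in
K = 385 * (186 - 145) / 186
K = 84.87 mL/min


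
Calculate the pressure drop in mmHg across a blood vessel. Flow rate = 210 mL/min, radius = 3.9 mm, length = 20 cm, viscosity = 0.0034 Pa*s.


dP = 8*mu*L*Q / (pi*r^4)
Q = 210 mL/min = 3.5e-06 m^3/s
dP = 26.1974 Pa = 26.1974 / 133.322 mmHg = 0.1965 mmHg


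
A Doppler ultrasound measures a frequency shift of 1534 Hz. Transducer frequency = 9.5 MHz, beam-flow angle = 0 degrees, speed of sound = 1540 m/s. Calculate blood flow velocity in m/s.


v = fd * c / (2 * f0 * cos(theta))
v = 1534 * 1540 / (2 * 9.5000e+06 * cos(0))
v = 0.1243 m/s


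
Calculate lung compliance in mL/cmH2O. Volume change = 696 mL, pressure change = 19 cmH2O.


C = dV / dP
C = 696 / 19
C = 36.63 mL/cmH2O


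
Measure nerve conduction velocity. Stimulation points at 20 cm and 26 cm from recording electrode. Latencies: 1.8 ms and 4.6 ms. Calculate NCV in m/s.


Distance = (26 - 20) / 100 = 0.06 m
dt = (4.6 - 1.8) / 1000 = 0.0028 s
NCV = dist / dt = 21.43 m/s


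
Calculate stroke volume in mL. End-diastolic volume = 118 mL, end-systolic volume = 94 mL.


SV = EDV - ESV
SV = 118 - 94
SV = 24 mL


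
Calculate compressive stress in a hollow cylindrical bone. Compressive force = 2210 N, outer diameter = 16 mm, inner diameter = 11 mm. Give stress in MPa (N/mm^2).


A = pi*(r_o^2 - r_i^2)
r_o = 8 mm, r_i = 5.5 mm
A = 106.029 mm^2
sigma = F/A = 2210 / 106.029
sigma = 20.84 MPa


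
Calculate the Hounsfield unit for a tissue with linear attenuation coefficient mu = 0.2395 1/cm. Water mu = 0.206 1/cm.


HU = ((mu_tissue - mu_water) / mu_water) * 1000
HU = ((0.2395 - 0.206) / 0.206) * 1000
HU = 162.6


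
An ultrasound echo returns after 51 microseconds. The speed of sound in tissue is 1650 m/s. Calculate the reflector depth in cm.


depth = c * t / 2
t = 51 us = 5.1000e-05 s
depth = 1650 * 5.1000e-05 / 2
depth = 0.042075 m = 4.2075 cm


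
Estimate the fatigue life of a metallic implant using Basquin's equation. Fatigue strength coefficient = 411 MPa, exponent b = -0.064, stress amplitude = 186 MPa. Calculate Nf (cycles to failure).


sigma_a = sigma_f' * (2Nf)^b
2Nf = (sigma_a/sigma_f')^(1/b)
2Nf = (186/411)^(1/-0.064)
2Nf = 239959.92
Nf = 1.2e+05


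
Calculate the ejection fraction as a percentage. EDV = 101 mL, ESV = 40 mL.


SV = EDV - ESV = 101 - 40 = 61 mL
EF = SV/EDV * 100 = 61/101 * 100
EF = 60.4%


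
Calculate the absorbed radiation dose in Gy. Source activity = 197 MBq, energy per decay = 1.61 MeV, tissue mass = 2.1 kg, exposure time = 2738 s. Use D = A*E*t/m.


A = 197 MBq = 1.9700e+08 Bq
E = 1.61 MeV = 2.57922e-13 J
D = A*E*t/m = 1.9700e+08*2.57922e-13*2738/2.1
D = 0.06625 Gy


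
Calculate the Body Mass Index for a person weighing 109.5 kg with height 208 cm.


BMI = weight / height^2
height = 208 cm = 2.08 m
BMI = 109.5 / 2.08^2
BMI = 25.31 kg/m^2


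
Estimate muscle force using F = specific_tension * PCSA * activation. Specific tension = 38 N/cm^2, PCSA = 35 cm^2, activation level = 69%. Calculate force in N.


F = sigma * PCSA * activation
F = 38 * 35 * 0.69
F = 917.7 N


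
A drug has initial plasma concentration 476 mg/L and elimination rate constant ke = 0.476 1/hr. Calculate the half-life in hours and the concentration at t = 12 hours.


t_half = ln(2) / ke = 0.693147 / 0.476 = 1.456 hr
C(t) = C0 * exp(-ke*t) = 476 * exp(-0.476*12)
C(12) = 1.574 mg/L


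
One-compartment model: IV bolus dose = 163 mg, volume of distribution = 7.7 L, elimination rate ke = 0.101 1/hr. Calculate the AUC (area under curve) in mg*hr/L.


C0 = Dose/Vd = 163/7.7 = 21.1688 mg/L
AUC = C0/ke = 21.1688/0.101
AUC = 209.6 mg*hr/L


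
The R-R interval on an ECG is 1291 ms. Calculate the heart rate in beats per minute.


HR = 60 / RR_interval(s)
RR = 1291 ms = 1.291 s
HR = 60 / 1.291 = 46.48 bpm


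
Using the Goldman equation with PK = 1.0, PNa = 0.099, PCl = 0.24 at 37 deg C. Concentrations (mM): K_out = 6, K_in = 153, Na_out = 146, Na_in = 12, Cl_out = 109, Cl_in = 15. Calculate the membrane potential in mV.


Vm = (RT/F)*ln((PK*Ko + PNa*Nao + PCl*Cli)/(PK*Ki + PNa*Nai + PCl*Clo))
Numer = 24.054, Denom = 180.348
Vm = -53.84 mV


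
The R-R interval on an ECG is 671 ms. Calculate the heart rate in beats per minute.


HR = 60 / RR_interval(s)
RR = 671 ms = 0.671 s
HR = 60 / 0.671 = 89.42 bpm
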